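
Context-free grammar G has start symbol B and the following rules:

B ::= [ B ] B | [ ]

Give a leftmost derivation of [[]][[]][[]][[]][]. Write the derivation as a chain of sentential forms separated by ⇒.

B ⇒ [B]B ⇒ [[]]B ⇒ [[]][B]B ⇒ [[]][[]]B ⇒ [[]][[]][B]B ⇒ [[]][[]][[]]B ⇒ [[]][[]][[]][B]B ⇒ [[]][[]][[]][[]]B ⇒ [[]][[]][[]][[]][]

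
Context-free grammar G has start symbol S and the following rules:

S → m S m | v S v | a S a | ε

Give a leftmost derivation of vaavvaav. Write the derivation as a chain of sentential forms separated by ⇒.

S ⇒ vSv   [S → v S v]
vSv ⇒ vaSav   [S → a S a]
vaSav ⇒ vaaSaav   [S → a S a]
vaaSaav ⇒ vaavSvaav   [S → v S v]
vaavSvaav ⇒ vaavvaav   [S → ε]

S⇒vSv⇒vaSav⇒vaaSaav⇒vaavSvaav⇒vaavvaav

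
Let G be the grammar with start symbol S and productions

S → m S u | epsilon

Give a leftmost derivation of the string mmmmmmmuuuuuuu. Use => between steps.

S=>mSu=>mmSuu=>mmmSuuu=>mmmmSuuuu=>mmmmmSuuuuu=>mmmmmmSuuuuuu=>mmmmmmmSuuuuuuu=>mmmmmmmuuuuuuu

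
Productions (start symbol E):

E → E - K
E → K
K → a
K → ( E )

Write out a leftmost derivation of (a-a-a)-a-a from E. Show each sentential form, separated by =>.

E => E-K   [E → E - K]
E-K => E-K-K   [E → E - K]
E-K-K => K-K-K   [E → K]
K-K-K => (E)-K-K   [K → ( E )]
(E)-K-K => (E-K)-K-K   [E → E - K]
(E-K)-K-K => (E-K-K)-K-K   [E → E - K]
(E-K-K)-K-K => (K-K-K)-K-K   [E → K]
(K-K-K)-K-K => (a-K-K)-K-K   [K → a]
(a-K-K)-K-K => (a-a-K)-K-K   [K → a]
(a-a-K)-K-K => (a-a-a)-K-K   [K → a]
(a-a-a)-K-K => (a-a-a)-a-K   [K → a]
(a-a-a)-a-K => (a-a-a)-a-a   [K → a]

E => E-K => E-K-K => K-K-K => (E)-K-K => (E-K)-K-K => (E-K-K)-K-K => (K-K-K)-K-K => (a-K-K)-K-K => (a-a-K)-K-K => (a-a-a)-K-K => (a-a-a)-a-K => (a-a-a)-a-a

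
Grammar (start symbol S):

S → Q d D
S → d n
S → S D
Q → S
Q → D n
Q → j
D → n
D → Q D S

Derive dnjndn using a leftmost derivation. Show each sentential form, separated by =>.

S => SD => dnD => dnQDS => dnjDS => dnjnS => dnjndn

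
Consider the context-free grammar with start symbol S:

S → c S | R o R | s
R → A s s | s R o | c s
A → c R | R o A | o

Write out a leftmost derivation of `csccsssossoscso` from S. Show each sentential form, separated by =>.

S => RoR   [S → R o R]
RoR => AssoR   [R → A s s]
AssoR => cRssoR   [A → c R]
cRssoR => csRossoR   [R → s R o]
csRossoR => csAssossoR   [R → A s s]
csAssossoR => cscRssossoR   [A → c R]
cscRssossoR => csccsssossoR   [R → c s]
csccsssossoR => csccsssossosRo   [R → s R o]
csccsssossosRo => csccsssossoscso   [R → c s]

S => RoR => AssoR => cRssoR => csRossoR => csAssossoR => cscRssossoR => csccsssossoR => csccsssossosRo => csccsssossoscso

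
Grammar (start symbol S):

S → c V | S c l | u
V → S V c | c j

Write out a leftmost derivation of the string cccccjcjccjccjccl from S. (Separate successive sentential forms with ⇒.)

S ⇒ Scl ⇒ cVcl ⇒ cSVccl ⇒ ccVVccl ⇒ ccSVcVccl ⇒ cccVVcVccl ⇒ cccSVcVcVccl ⇒ ccccVVcVcVccl ⇒ cccccjVcVcVccl ⇒ cccccjcjcVcVccl ⇒ cccccjcjccjcVccl ⇒ cccccjcjccjccjccl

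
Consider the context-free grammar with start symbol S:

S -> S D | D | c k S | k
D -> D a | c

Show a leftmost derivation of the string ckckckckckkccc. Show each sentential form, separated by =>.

S => ckS => ckSD => ckckSD => ckckckSD => ckckckSDD => ckckckckSDD => ckckckckSDDD => ckckckckckSDDD => ckckckckckkDDD => ckckckckckkcDD => ckckckckckkccD => ckckckckckkccc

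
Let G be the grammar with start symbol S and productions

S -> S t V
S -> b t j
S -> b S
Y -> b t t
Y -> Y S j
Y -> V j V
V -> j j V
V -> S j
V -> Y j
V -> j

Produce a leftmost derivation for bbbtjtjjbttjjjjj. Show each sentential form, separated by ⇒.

S ⇒ bS ⇒ bbS ⇒ bbStV ⇒ bbbtjtV ⇒ bbbtjtYj ⇒ bbbtjtVjVj ⇒ bbbtjtYjjVj ⇒ bbbtjtVjVjjVj ⇒ bbbtjtjjVjjVj ⇒ bbbtjtjjYjjjVj ⇒ bbbtjtjjbttjjjVj ⇒ bbbtjtjjbttjjjjj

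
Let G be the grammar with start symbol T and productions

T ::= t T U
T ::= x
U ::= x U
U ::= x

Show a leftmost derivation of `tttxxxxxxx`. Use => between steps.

T => tTU => ttTUU => tttTUUU => tttxUUU => tttxxUUU => tttxxxUUU => tttxxxxUUU => tttxxxxxUU => tttxxxxxxU => tttxxxxxxx

T => tTU   [T ::= t T U]
tTU => ttTUU   [T ::= t T U]
ttTUU => tttTUUU   [T ::= t T U]
tttTUUU => tttxUUU   [T ::= x]
tttxUUU => tttxxUUU   [U ::= x U]
tttxxUUU => tttxxxUUU   [U ::= x U]
tttxxxUUU => tttxxxxUUU   [U ::= x U]
tttxxxxUUU => tttxxxxxUU   [U ::= x]
tttxxxxxUU => tttxxxxxxU   [U ::= x]
tttxxxxxxU => tttxxxxxxx   [U ::= x]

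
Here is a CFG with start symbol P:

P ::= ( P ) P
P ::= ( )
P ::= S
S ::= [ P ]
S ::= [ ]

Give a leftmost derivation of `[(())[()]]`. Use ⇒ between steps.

P ⇒ S   [P ::= S]
S ⇒ [P]   [S ::= [ P ]]
[P] ⇒ [(P)P]   [P ::= ( P ) P]
[(P)P] ⇒ [(())P]   [P ::= ( )]
[(())P] ⇒ [(())S]   [P ::= S]
[(())S] ⇒ [(())[P]]   [S ::= [ P ]]
[(())[P]] ⇒ [(())[()]]   [P ::= ( )]

P ⇒ S ⇒ [P] ⇒ [(P)P] ⇒ [(())P] ⇒ [(())S] ⇒ [(())[P]] ⇒ [(())[()]]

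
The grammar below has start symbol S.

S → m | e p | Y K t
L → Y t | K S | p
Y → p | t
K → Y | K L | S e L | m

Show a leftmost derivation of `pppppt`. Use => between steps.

S => YKt   [S → Y K t]
YKt => pKt   [Y → p]
pKt => pKLt   [K → K L]
pKLt => pKLLt   [K → K L]
pKLLt => pKLLLt   [K → K L]
pKLLLt => pYLLLt   [K → Y]
pYLLLt => ppLLLt   [Y → p]
ppLLLt => pppLLt   [L → p]
pppLLt => ppppLt   [L → p]
ppppLt => pppppt   [L → p]

S=>YKt=>pKt=>pKLt=>pKLLt=>pKLLLt=>pYLLLt=>ppLLLt=>pppLLt=>ppppLt=>pppppt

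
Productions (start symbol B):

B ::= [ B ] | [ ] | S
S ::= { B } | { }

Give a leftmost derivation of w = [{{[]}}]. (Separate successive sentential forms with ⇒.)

B⇒[B]⇒[S]⇒[{B}]⇒[{S}]⇒[{{B}}]⇒[{{[]}}]

B ⇒ [B]   [B ::= [ B ]]
[B] ⇒ [S]   [B ::= S]
[S] ⇒ [{B}]   [S ::= { B }]
[{B}] ⇒ [{S}]   [B ::= S]
[{S}] ⇒ [{{B}}]   [S ::= { B }]
[{{B}}] ⇒ [{{[]}}]   [B ::= [ ]]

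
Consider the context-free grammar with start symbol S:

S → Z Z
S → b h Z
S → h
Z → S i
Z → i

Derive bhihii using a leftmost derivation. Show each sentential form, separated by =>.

S => bhZ   [S → b h Z]
bhZ => bhSi   [Z → S i]
bhSi => bhZZi   [S → Z Z]
bhZZi => bhiZi   [Z → i]
bhiZi => bhiSii   [Z → S i]
bhiSii => bhihii   [S → h]

S=>bhZ=>bhSi=>bhZZi=>bhiZi=>bhiSii=>bhihii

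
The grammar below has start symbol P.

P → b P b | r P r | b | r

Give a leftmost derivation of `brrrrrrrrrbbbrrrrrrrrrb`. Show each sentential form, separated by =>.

P=>bPb=>brPrb=>brrPrrb=>brrrPrrrb=>brrrrPrrrrb=>brrrrrPrrrrrb=>brrrrrrPrrrrrrb=>brrrrrrrPrrrrrrrb=>brrrrrrrrPrrrrrrrrb=>brrrrrrrrrPrrrrrrrrrb=>brrrrrrrrrbPbrrrrrrrrrb=>brrrrrrrrrbbbrrrrrrrrrb

P => bPb   [P → b P b]
bPb => brPrb   [P → r P r]
brPrb => brrPrrb   [P → r P r]
brrPrrb => brrrPrrrb   [P → r P r]
brrrPrrrb => brrrrPrrrrb   [P → r P r]
brrrrPrrrrb => brrrrrPrrrrrb   [P → r P r]
brrrrrPrrrrrb => brrrrrrPrrrrrrb   [P → r P r]
brrrrrrPrrrrrrb => brrrrrrrPrrrrrrrb   [P → r P r]
brrrrrrrPrrrrrrrb => brrrrrrrrPrrrrrrrrb   [P → r P r]
brrrrrrrrPrrrrrrrrb => brrrrrrrrrPrrrrrrrrrb   [P → r P r]
brrrrrrrrrPrrrrrrrrrb => brrrrrrrrrbPbrrrrrrrrrb   [P → b P b]
brrrrrrrrrbPbrrrrrrrrrb => brrrrrrrrrbbbrrrrrrrrrb   [P → b]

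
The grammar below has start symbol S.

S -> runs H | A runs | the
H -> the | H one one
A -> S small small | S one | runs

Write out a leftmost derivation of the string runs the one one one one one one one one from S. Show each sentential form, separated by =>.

S => runs H => runs H one one => runs H one one one one => runs H one one one one one one => runs H one one one one one one one one => runs the one one one one one one one one

S => runs H   [S -> runs H]
runs H => runs H one one   [H -> H one one]
runs H one one => runs H one one one one   [H -> H one one]
runs H one one one one => runs H one one one one one one   [H -> H one one]
runs H one one one one one one => runs H one one one one one one one one   [H -> H one one]
runs H one one one one one one one one => runs the one one one one one one one one   [H -> the]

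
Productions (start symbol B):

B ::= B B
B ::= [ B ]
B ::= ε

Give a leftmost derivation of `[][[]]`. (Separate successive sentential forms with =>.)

B => BB => [B]B => []B => []BB => [][B]B => [][BB]B => [][[B]B]B => [][[]B]B => [][[]]B => [][[]]

B => BB   [B ::= B B]
BB => [B]B   [B ::= [ B ]]
[B]B => []B   [B ::= ε]
[]B => []BB   [B ::= B B]
[]BB => [][B]B   [B ::= [ B ]]
[][B]B => [][BB]B   [B ::= B B]
[][BB]B => [][[B]B]B   [B ::= [ B ]]
[][[B]B]B => [][[]B]B   [B ::= ε]
[][[]B]B => [][[]]B   [B ::= ε]
[][[]]B => [][[]]   [B ::= ε]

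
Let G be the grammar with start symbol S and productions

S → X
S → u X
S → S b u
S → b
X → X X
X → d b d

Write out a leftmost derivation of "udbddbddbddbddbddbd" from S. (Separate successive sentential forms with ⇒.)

S⇒uX⇒uXX⇒uXXX⇒uXXXX⇒udbdXXX⇒udbdXXXX⇒udbdXXXXX⇒udbddbdXXXX⇒udbddbddbdXXX⇒udbddbddbddbdXX⇒udbddbddbddbddbdX⇒udbddbddbddbddbddbd

S ⇒ uX   [S → u X]
uX ⇒ uXX   [X → X X]
uXX ⇒ uXXX   [X → X X]
uXXX ⇒ uXXXX   [X → X X]
uXXXX ⇒ udbdXXX   [X → d b d]
udbdXXX ⇒ udbdXXXX   [X → X X]
udbdXXXX ⇒ udbdXXXXX   [X → X X]
udbdXXXXX ⇒ udbddbdXXXX   [X → d b d]
udbddbdXXXX ⇒ udbddbddbdXXX   [X → d b d]
udbddbddbdXXX ⇒ udbddbddbddbdXX   [X → d b d]
udbddbddbddbdXX ⇒ udbddbddbddbddbdX   [X → d b d]
udbddbddbddbddbdX ⇒ udbddbddbddbddbddbd   [X → d b d]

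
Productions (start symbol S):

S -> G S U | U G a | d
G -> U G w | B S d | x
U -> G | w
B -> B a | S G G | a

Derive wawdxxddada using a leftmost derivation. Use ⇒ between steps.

S⇒UGa⇒wGa⇒wBSda⇒waSda⇒waUGada⇒wawGada⇒wawBSdada⇒wawSGGSdada⇒wawdGGSdada⇒wawdxGSdada⇒wawdxxSdada⇒wawdxxddada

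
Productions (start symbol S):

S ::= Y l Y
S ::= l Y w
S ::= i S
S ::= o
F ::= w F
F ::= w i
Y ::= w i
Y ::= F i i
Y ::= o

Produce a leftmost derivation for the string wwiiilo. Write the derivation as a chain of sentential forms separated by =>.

S => YlY => FiilY => wFiilY => wwiiilY => wwiiilo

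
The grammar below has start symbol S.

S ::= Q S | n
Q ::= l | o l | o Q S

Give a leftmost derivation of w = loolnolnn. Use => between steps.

S=>QS=>lS=>lQS=>loQSS=>loolSS=>loolnS=>loolnQS=>loolnoQSS=>loolnolSS=>loolnolnS=>loolnolnn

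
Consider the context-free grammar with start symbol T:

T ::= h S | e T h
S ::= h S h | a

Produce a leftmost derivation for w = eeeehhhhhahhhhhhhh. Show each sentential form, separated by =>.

T => eTh   [T ::= e T h]
eTh => eeThh   [T ::= e T h]
eeThh => eeeThhh   [T ::= e T h]
eeeThhh => eeeeThhhh   [T ::= e T h]
eeeeThhhh => eeeehShhhh   [T ::= h S]
eeeehShhhh => eeeehhShhhhh   [S ::= h S h]
eeeehhShhhhh => eeeehhhShhhhhh   [S ::= h S h]
eeeehhhShhhhhh => eeeehhhhShhhhhhh   [S ::= h S h]
eeeehhhhShhhhhhh => eeeehhhhhShhhhhhhh   [S ::= h S h]
eeeehhhhhShhhhhhhh => eeeehhhhhahhhhhhhh   [S ::= a]

T=>eTh=>eeThh=>eeeThhh=>eeeeThhhh=>eeeehShhhh=>eeeehhShhhhh=>eeeehhhShhhhhh=>eeeehhhhShhhhhhh=>eeeehhhhhShhhhhhhh=>eeeehhhhhahhhhhhhh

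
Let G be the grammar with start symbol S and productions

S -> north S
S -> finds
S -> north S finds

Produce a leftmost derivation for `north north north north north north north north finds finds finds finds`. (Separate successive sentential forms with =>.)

S => north S finds => north north S finds => north north north S finds => north north north north S finds finds => north north north north north S finds finds finds => north north north north north north S finds finds finds => north north north north north north north S finds finds finds => north north north north north north north north S finds finds finds => north north north north north north north north finds finds finds finds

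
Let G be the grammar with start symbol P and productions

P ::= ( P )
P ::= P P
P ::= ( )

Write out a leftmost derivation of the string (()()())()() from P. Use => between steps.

P => PP => PPP => (P)PP => (PP)PP => (PPP)PP => (()PP)PP => (()()P)PP => (()()())PP => (()()())()P => (()()())()()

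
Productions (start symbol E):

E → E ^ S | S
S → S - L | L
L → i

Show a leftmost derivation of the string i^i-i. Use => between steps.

E => E^S => S^S => L^S => i^S => i^S-L => i^L-L => i^i-L => i^i-i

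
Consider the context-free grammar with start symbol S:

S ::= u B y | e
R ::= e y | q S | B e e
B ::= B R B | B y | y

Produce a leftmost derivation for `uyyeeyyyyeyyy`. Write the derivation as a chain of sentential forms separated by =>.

S => uBy   [S ::= u B y]
uBy => uBRBy   [B ::= B R B]
uBRBy => uByRBy   [B ::= B y]
uByRBy => uByyRBy   [B ::= B y]
uByyRBy => uByyyRBy   [B ::= B y]
uByyyRBy => uBRByyyRBy   [B ::= B R B]
uBRByyyRBy => uyRByyyRBy   [B ::= y]
uyRByyyRBy => uyBeeByyyRBy   [R ::= B e e]
uyBeeByyyRBy => uyyeeByyyRBy   [B ::= y]
uyyeeByyyRBy => uyyeeyyyyRBy   [B ::= y]
uyyeeyyyyRBy => uyyeeyyyyeyBy   [R ::= e y]
uyyeeyyyyeyBy => uyyeeyyyyeyyy   [B ::= y]

S => uBy => uBRBy => uByRBy => uByyRBy => uByyyRBy => uBRByyyRBy => uyRByyyRBy => uyBeeByyyRBy => uyyeeByyyRBy => uyyeeyyyyRBy => uyyeeyyyyeyBy => uyyeeyyyyeyyy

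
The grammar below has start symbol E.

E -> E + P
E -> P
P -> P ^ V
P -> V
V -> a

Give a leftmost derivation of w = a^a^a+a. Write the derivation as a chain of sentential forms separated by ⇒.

E ⇒ E+P ⇒ P+P ⇒ P^V+P ⇒ P^V^V+P ⇒ V^V^V+P ⇒ a^V^V+P ⇒ a^a^V+P ⇒ a^a^a+P ⇒ a^a^a+V ⇒ a^a^a+a

E ⇒ E+P   [E -> E + P]
E+P ⇒ P+P   [E -> P]
P+P ⇒ P^V+P   [P -> P ^ V]
P^V+P ⇒ P^V^V+P   [P -> P ^ V]
P^V^V+P ⇒ V^V^V+P   [P -> V]
V^V^V+P ⇒ a^V^V+P   [V -> a]
a^V^V+P ⇒ a^a^V+P   [V -> a]
a^a^V+P ⇒ a^a^a+P   [V -> a]
a^a^a+P ⇒ a^a^a+V   [P -> V]
a^a^a+V ⇒ a^a^a+a   [V -> a]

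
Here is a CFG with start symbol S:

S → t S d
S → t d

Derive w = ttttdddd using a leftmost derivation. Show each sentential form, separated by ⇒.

S⇒tSd⇒ttSdd⇒tttSddd⇒ttttdddd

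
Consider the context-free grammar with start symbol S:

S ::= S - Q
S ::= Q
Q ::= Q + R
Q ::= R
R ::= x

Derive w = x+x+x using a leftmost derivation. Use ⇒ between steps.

S ⇒ Q ⇒ Q+R ⇒ Q+R+R ⇒ R+R+R ⇒ x+R+R ⇒ x+x+R ⇒ x+x+x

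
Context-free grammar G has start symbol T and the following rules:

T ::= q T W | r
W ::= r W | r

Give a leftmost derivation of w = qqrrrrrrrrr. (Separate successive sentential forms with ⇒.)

T⇒qTW⇒qqTWW⇒qqrWW⇒qqrrWW⇒qqrrrWW⇒qqrrrrWW⇒qqrrrrrWW⇒qqrrrrrrW⇒qqrrrrrrrW⇒qqrrrrrrrrW⇒qqrrrrrrrrr

T ⇒ qTW   [T ::= q T W]
qTW ⇒ qqTWW   [T ::= q T W]
qqTWW ⇒ qqrWW   [T ::= r]
qqrWW ⇒ qqrrWW   [W ::= r W]
qqrrWW ⇒ qqrrrWW   [W ::= r W]
qqrrrWW ⇒ qqrrrrWW   [W ::= r W]
qqrrrrWW ⇒ qqrrrrrWW   [W ::= r W]
qqrrrrrWW ⇒ qqrrrrrrW   [W ::= r]
qqrrrrrrW ⇒ qqrrrrrrrW   [W ::= r W]
qqrrrrrrrW ⇒ qqrrrrrrrrW   [W ::= r W]
qqrrrrrrrrW ⇒ qqrrrrrrrrr   [W ::= r]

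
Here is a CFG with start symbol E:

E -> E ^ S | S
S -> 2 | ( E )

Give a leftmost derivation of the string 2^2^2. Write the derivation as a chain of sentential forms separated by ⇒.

E ⇒ E^S ⇒ E^S^S ⇒ S^S^S ⇒ 2^S^S ⇒ 2^2^S ⇒ 2^2^2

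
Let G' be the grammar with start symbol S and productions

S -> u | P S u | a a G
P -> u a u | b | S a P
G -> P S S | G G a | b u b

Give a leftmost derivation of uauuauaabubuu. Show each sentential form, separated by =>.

S => PSu => uauSu => uauPSuu => uauuauSuu => uauuauaaGuu => uauuauaabubuu

S => PSu   [S -> P S u]
PSu => uauSu   [P -> u a u]
uauSu => uauPSuu   [S -> P S u]
uauPSuu => uauuauSuu   [P -> u a u]
uauuauSuu => uauuauaaGuu   [S -> a a G]
uauuauaaGuu => uauuauaabubuu   [G -> b u b]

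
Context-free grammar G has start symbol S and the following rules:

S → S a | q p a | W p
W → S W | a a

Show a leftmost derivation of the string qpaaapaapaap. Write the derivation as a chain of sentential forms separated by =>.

S => Wp   [S → W p]
Wp => SWp   [W → S W]
SWp => WpWp   [S → W p]
WpWp => SWpWp   [W → S W]
SWpWp => WpWpWp   [S → W p]
WpWpWp => SWpWpWp   [W → S W]
SWpWpWp => qpaWpWpWp   [S → q p a]
qpaWpWpWp => qpaaapWpWp   [W → a a]
qpaaapWpWp => qpaaapaapWp   [W → a a]
qpaaapaapWp => qpaaapaapaap   [W → a a]

S => Wp => SWp => WpWp => SWpWp => WpWpWp => SWpWpWp => qpaWpWpWp => qpaaapWpWp => qpaaapaapWp => qpaaapaapaap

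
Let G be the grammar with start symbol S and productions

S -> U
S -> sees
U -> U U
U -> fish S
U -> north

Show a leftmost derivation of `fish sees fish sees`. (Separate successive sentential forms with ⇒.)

S ⇒ U ⇒ U U ⇒ fish S U ⇒ fish sees U ⇒ fish sees fish S ⇒ fish sees fish sees

S ⇒ U   [S -> U]
U ⇒ U U   [U -> U U]
U U ⇒ fish S U   [U -> fish S]
fish S U ⇒ fish sees U   [S -> sees]
fish sees U ⇒ fish sees fish S   [U -> fish S]
fish sees fish S ⇒ fish sees fish sees   [S -> sees]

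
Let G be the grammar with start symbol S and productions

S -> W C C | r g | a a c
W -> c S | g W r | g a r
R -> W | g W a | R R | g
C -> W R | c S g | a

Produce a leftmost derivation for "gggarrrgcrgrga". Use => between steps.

S => WCC   [S -> W C C]
WCC => gWrCC   [W -> g W r]
gWrCC => ggWrrCC   [W -> g W r]
ggWrrCC => gggarrrCC   [W -> g a r]
gggarrrCC => gggarrrWRC   [C -> W R]
gggarrrWRC => gggarrrgWrRC   [W -> g W r]
gggarrrgWrRC => gggarrrgcSrRC   [W -> c S]
gggarrrgcSrRC => gggarrrgcrgrRC   [S -> r g]
gggarrrgcrgrRC => gggarrrgcrgrgC   [R -> g]
gggarrrgcrgrgC => gggarrrgcrgrga   [C -> a]

S => WCC => gWrCC => ggWrrCC => gggarrrCC => gggarrrWRC => gggarrrgWrRC => gggarrrgcSrRC => gggarrrgcrgrRC => gggarrrgcrgrgC => gggarrrgcrgrga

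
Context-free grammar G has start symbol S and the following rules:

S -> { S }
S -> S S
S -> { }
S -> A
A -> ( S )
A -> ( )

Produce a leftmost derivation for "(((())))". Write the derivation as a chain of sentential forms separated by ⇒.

S⇒A⇒(S)⇒(A)⇒((S))⇒((A))⇒(((S)))⇒(((A)))⇒(((())))

S ⇒ A   [S -> A]
A ⇒ (S)   [A -> ( S )]
(S) ⇒ (A)   [S -> A]
(A) ⇒ ((S))   [A -> ( S )]
((S)) ⇒ ((A))   [S -> A]
((A)) ⇒ (((S)))   [A -> ( S )]
(((S))) ⇒ (((A)))   [S -> A]
(((A))) ⇒ (((())))   [A -> ( )]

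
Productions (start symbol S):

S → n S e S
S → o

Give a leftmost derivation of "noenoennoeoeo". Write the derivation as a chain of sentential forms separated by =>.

S => nSeS => noeS => noenSeS => noenoeS => noenoenSeS => noenoennSeSeS => noenoennoeSeS => noenoennoeoeS => noenoennoeoeo

S => nSeS   [S → n S e S]
nSeS => noeS   [S → o]
noeS => noenSeS   [S → n S e S]
noenSeS => noenoeS   [S → o]
noenoeS => noenoenSeS   [S → n S e S]
noenoenSeS => noenoennSeSeS   [S → n S e S]
noenoennSeSeS => noenoennoeSeS   [S → o]
noenoennoeSeS => noenoennoeoeS   [S → o]
noenoennoeoeS => noenoennoeoeo   [S → o]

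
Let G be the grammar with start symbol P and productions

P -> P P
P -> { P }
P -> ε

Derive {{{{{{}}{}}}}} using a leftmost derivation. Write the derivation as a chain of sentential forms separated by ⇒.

P ⇒ {P} ⇒ {{P}} ⇒ {{PP}} ⇒ {{{P}P}} ⇒ {{{{P}}P}} ⇒ {{{{PP}}P}} ⇒ {{{{{P}P}}P}} ⇒ {{{{{{P}}P}}P}} ⇒ {{{{{{}}P}}P}} ⇒ {{{{{{}}{P}}}P}} ⇒ {{{{{{}}{}}}P}} ⇒ {{{{{{}}{}}}}}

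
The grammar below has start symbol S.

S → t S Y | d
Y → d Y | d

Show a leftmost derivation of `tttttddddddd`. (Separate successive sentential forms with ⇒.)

S ⇒ tSY   [S → t S Y]
tSY ⇒ ttSYY   [S → t S Y]
ttSYY ⇒ tttSYYY   [S → t S Y]
tttSYYY ⇒ ttttSYYYY   [S → t S Y]
ttttSYYYY ⇒ tttttSYYYYY   [S → t S Y]
tttttSYYYYY ⇒ tttttdYYYYY   [S → d]
tttttdYYYYY ⇒ tttttddYYYYY   [Y → d Y]
tttttddYYYYY ⇒ tttttdddYYYY   [Y → d]
tttttdddYYYY ⇒ tttttddddYYY   [Y → d]
tttttddddYYY ⇒ tttttdddddYY   [Y → d]
tttttdddddYY ⇒ tttttddddddY   [Y → d]
tttttddddddY ⇒ tttttddddddd   [Y → d]

S ⇒ tSY ⇒ ttSYY ⇒ tttSYYY ⇒ ttttSYYYY ⇒ tttttSYYYYY ⇒ tttttdYYYYY ⇒ tttttddYYYYY ⇒ tttttdddYYYY ⇒ tttttddddYYY ⇒ tttttdddddYY ⇒ tttttddddddY ⇒ tttttddddddd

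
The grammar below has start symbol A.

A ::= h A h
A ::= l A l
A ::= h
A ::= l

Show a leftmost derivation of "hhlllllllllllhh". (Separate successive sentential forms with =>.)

A => hAh => hhAhh => hhlAlhh => hhllAllhh => hhlllAlllhh => hhllllAllllhh => hhlllllAlllllhh => hhlllllllllllhh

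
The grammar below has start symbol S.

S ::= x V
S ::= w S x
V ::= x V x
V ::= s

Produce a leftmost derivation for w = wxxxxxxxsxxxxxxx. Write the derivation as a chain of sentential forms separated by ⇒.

S⇒wSx⇒wxVx⇒wxxVxx⇒wxxxVxxx⇒wxxxxVxxxx⇒wxxxxxVxxxxx⇒wxxxxxxVxxxxxx⇒wxxxxxxxVxxxxxxx⇒wxxxxxxxsxxxxxxx

S ⇒ wSx   [S ::= w S x]
wSx ⇒ wxVx   [S ::= x V]
wxVx ⇒ wxxVxx   [V ::= x V x]
wxxVxx ⇒ wxxxVxxx   [V ::= x V x]
wxxxVxxx ⇒ wxxxxVxxxx   [V ::= x V x]
wxxxxVxxxx ⇒ wxxxxxVxxxxx   [V ::= x V x]
wxxxxxVxxxxx ⇒ wxxxxxxVxxxxxx   [V ::= x V x]
wxxxxxxVxxxxxx ⇒ wxxxxxxxVxxxxxxx   [V ::= x V x]
wxxxxxxxVxxxxxxx ⇒ wxxxxxxxsxxxxxxx   [V ::= s]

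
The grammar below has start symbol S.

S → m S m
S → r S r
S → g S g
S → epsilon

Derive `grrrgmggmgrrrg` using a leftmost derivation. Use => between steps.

S => gSg   [S → g S g]
gSg => grSrg   [S → r S r]
grSrg => grrSrrg   [S → r S r]
grrSrrg => grrrSrrrg   [S → r S r]
grrrSrrrg => grrrgSgrrrg   [S → g S g]
grrrgSgrrrg => grrrgmSmgrrrg   [S → m S m]
grrrgmSmgrrrg => grrrgmgSgmgrrrg   [S → g S g]
grrrgmgSgmgrrrg => grrrgmggmgrrrg   [S → epsilon]

S=>gSg=>grSrg=>grrSrrg=>grrrSrrrg=>grrrgSgrrrg=>grrrgmSmgrrrg=>grrrgmgSgmgrrrg=>grrrgmggmgrrrg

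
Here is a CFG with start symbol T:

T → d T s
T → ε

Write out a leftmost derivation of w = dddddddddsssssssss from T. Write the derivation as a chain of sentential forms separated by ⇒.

T ⇒ dTs   [T → d T s]
dTs ⇒ ddTss   [T → d T s]
ddTss ⇒ dddTsss   [T → d T s]
dddTsss ⇒ ddddTssss   [T → d T s]
ddddTssss ⇒ dddddTsssss   [T → d T s]
dddddTsssss ⇒ ddddddTssssss   [T → d T s]
ddddddTssssss ⇒ dddddddTsssssss   [T → d T s]
dddddddTsssssss ⇒ ddddddddTssssssss   [T → d T s]
ddddddddTssssssss ⇒ dddddddddTsssssssss   [T → d T s]
dddddddddTsssssssss ⇒ dddddddddsssssssss   [T → ε]

T ⇒ dTs ⇒ ddTss ⇒ dddTsss ⇒ ddddTssss ⇒ dddddTsssss ⇒ ddddddTssssss ⇒ dddddddTsssssss ⇒ ddddddddTssssssss ⇒ dddddddddTsssssssss ⇒ dddddddddsssssssss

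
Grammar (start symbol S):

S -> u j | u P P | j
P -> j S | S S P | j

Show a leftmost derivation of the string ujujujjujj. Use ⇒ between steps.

S ⇒ uPP ⇒ ujP ⇒ ujSSP ⇒ ujuPPSP ⇒ ujujSPSP ⇒ ujujujPSP ⇒ ujujujjSP ⇒ ujujujjujP ⇒ ujujujjujj

S ⇒ uPP   [S -> u P P]
uPP ⇒ ujP   [P -> j]
ujP ⇒ ujSSP   [P -> S S P]
ujSSP ⇒ ujuPPSP   [S -> u P P]
ujuPPSP ⇒ ujujSPSP   [P -> j S]
ujujSPSP ⇒ ujujujPSP   [S -> u j]
ujujujPSP ⇒ ujujujjSP   [P -> j]
ujujujjSP ⇒ ujujujjujP   [S -> u j]
ujujujjujP ⇒ ujujujjujj   [P -> j]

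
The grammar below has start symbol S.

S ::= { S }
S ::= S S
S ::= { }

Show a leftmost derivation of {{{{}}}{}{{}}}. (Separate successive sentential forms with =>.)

S=>{S}=>{SS}=>{SSS}=>{{S}SS}=>{{{S}}SS}=>{{{{}}}SS}=>{{{{}}}{}S}=>{{{{}}}{}{S}}=>{{{{}}}{}{{}}}

S => {S}   [S ::= { S }]
{S} => {SS}   [S ::= S S]
{SS} => {SSS}   [S ::= S S]
{SSS} => {{S}SS}   [S ::= { S }]
{{S}SS} => {{{S}}SS}   [S ::= { S }]
{{{S}}SS} => {{{{}}}SS}   [S ::= { }]
{{{{}}}SS} => {{{{}}}{}S}   [S ::= { }]
{{{{}}}{}S} => {{{{}}}{}{S}}   [S ::= { S }]
{{{{}}}{}{S}} => {{{{}}}{}{{}}}   [S ::= { }]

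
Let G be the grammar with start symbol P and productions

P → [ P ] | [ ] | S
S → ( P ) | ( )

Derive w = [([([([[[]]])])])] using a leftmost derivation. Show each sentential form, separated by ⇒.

P ⇒ [P] ⇒ [S] ⇒ [(P)] ⇒ [([P])] ⇒ [([S])] ⇒ [([(P)])] ⇒ [([([P])])] ⇒ [([([S])])] ⇒ [([([(P)])])] ⇒ [([([([P])])])] ⇒ [([([([[P]])])])] ⇒ [([([([[[]]])])])]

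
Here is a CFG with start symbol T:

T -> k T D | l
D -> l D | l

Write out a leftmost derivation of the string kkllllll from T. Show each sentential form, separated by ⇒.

T ⇒ kTD   [T -> k T D]
kTD ⇒ kkTDD   [T -> k T D]
kkTDD ⇒ kklDD   [T -> l]
kklDD ⇒ kkllD   [D -> l]
kkllD ⇒ kklllD   [D -> l D]
kklllD ⇒ kkllllD   [D -> l D]
kkllllD ⇒ kklllllD   [D -> l D]
kklllllD ⇒ kkllllll   [D -> l]

T⇒kTD⇒kkTDD⇒kklDD⇒kkllD⇒kklllD⇒kkllllD⇒kklllllD⇒kkllllll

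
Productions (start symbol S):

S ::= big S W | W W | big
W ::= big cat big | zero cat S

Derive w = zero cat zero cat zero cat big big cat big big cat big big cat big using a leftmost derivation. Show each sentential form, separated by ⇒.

S ⇒ W W ⇒ zero cat S W ⇒ zero cat W W W ⇒ zero cat zero cat S W W ⇒ zero cat zero cat W W W W ⇒ zero cat zero cat zero cat S W W W ⇒ zero cat zero cat zero cat big W W W ⇒ zero cat zero cat zero cat big big cat big W W ⇒ zero cat zero cat zero cat big big cat big big cat big W ⇒ zero cat zero cat zero cat big big cat big big cat big big cat big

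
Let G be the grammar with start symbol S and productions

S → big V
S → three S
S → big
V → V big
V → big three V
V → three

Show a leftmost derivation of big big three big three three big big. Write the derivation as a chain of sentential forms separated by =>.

S => big V => big big three V => big big three V big => big big three V big big => big big three big three V big big => big big three big three three big big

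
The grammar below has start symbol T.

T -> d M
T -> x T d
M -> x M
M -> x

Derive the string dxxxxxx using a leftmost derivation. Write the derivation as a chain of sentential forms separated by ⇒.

T ⇒ dM   [T -> d M]
dM ⇒ dxM   [M -> x M]
dxM ⇒ dxxM   [M -> x M]
dxxM ⇒ dxxxM   [M -> x M]
dxxxM ⇒ dxxxxM   [M -> x M]
dxxxxM ⇒ dxxxxxM   [M -> x M]
dxxxxxM ⇒ dxxxxxx   [M -> x]

T⇒dM⇒dxM⇒dxxM⇒dxxxM⇒dxxxxM⇒dxxxxxM⇒dxxxxxx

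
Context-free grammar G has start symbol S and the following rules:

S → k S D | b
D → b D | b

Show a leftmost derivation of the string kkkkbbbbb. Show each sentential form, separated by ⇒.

S ⇒ kSD ⇒ kkSDD ⇒ kkkSDDD ⇒ kkkkSDDDD ⇒ kkkkbDDDD ⇒ kkkkbbDDD ⇒ kkkkbbbDD ⇒ kkkkbbbbD ⇒ kkkkbbbbb

S ⇒ kSD   [S → k S D]
kSD ⇒ kkSDD   [S → k S D]
kkSDD ⇒ kkkSDDD   [S → k S D]
kkkSDDD ⇒ kkkkSDDDD   [S → k S D]
kkkkSDDDD ⇒ kkkkbDDDD   [S → b]
kkkkbDDDD ⇒ kkkkbbDDD   [D → b]
kkkkbbDDD ⇒ kkkkbbbDD   [D → b]
kkkkbbbDD ⇒ kkkkbbbbD   [D → b]
kkkkbbbbD ⇒ kkkkbbbbb   [D → b]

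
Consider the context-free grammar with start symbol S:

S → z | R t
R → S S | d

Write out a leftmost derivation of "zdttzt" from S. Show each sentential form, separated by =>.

S=>Rt=>SSt=>RtSt=>SStSt=>zStSt=>zRttSt=>zdttSt=>zdttzt

S => Rt   [S → R t]
Rt => SSt   [R → S S]
SSt => RtSt   [S → R t]
RtSt => SStSt   [R → S S]
SStSt => zStSt   [S → z]
zStSt => zRttSt   [S → R t]
zRttSt => zdttSt   [R → d]
zdttSt => zdttzt   [S → z]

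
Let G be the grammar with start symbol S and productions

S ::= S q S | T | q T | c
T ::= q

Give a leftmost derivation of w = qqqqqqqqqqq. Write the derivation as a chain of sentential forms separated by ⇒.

S⇒SqS⇒SqSqS⇒qTqSqS⇒qqqSqS⇒qqqSqSqS⇒qqqqTqSqS⇒qqqqqqSqS⇒qqqqqqqTqS⇒qqqqqqqqqS⇒qqqqqqqqqqT⇒qqqqqqqqqqq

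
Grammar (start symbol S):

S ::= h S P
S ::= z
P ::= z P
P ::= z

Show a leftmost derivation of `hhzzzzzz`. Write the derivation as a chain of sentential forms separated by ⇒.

S⇒hSP⇒hhSPP⇒hhzPP⇒hhzzPP⇒hhzzzPP⇒hhzzzzPP⇒hhzzzzzP⇒hhzzzzzz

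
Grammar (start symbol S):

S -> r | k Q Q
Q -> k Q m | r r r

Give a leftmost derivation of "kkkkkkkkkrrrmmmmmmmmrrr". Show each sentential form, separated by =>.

S => kQQ => kkQmQ => kkkQmmQ => kkkkQmmmQ => kkkkkQmmmmQ => kkkkkkQmmmmmQ => kkkkkkkQmmmmmmQ => kkkkkkkkQmmmmmmmQ => kkkkkkkkkQmmmmmmmmQ => kkkkkkkkkrrrmmmmmmmmQ => kkkkkkkkkrrrmmmmmmmmrrr

S => kQQ   [S -> k Q Q]
kQQ => kkQmQ   [Q -> k Q m]
kkQmQ => kkkQmmQ   [Q -> k Q m]
kkkQmmQ => kkkkQmmmQ   [Q -> k Q m]
kkkkQmmmQ => kkkkkQmmmmQ   [Q -> k Q m]
kkkkkQmmmmQ => kkkkkkQmmmmmQ   [Q -> k Q m]
kkkkkkQmmmmmQ => kkkkkkkQmmmmmmQ   [Q -> k Q m]
kkkkkkkQmmmmmmQ => kkkkkkkkQmmmmmmmQ   [Q -> k Q m]
kkkkkkkkQmmmmmmmQ => kkkkkkkkkQmmmmmmmmQ   [Q -> k Q m]
kkkkkkkkkQmmmmmmmmQ => kkkkkkkkkrrrmmmmmmmmQ   [Q -> r r r]
kkkkkkkkkrrrmmmmmmmmQ => kkkkkkkkkrrrmmmmmmmmrrr   [Q -> r r r]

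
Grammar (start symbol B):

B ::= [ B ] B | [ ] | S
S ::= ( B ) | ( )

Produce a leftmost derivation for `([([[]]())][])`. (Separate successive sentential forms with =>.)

B=>S=>(B)=>([B]B)=>([S]B)=>([(B)]B)=>([([B]B)]B)=>([([[]]B)]B)=>([([[]]S)]B)=>([([[]]())]B)=>([([[]]())][])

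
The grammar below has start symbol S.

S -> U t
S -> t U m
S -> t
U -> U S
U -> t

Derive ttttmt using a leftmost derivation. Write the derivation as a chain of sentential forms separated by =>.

S=>Ut=>USt=>tSt=>ttUmt=>ttUSmt=>tttSmt=>ttttmt

S => Ut   [S -> U t]
Ut => USt   [U -> U S]
USt => tSt   [U -> t]
tSt => ttUmt   [S -> t U m]
ttUmt => ttUSmt   [U -> U S]
ttUSmt => tttSmt   [U -> t]
tttSmt => ttttmt   [S -> t]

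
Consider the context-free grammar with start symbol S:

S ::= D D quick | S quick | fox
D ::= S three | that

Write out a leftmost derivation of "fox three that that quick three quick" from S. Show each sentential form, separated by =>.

S => D D quick => S three D quick => fox three D quick => fox three S three quick => fox three D D quick three quick => fox three that D quick three quick => fox three that that quick three quick

S => D D quick   [S ::= D D quick]
D D quick => S three D quick   [D ::= S three]
S three D quick => fox three D quick   [S ::= fox]
fox three D quick => fox three S three quick   [D ::= S three]
fox three S three quick => fox three D D quick three quick   [S ::= D D quick]
fox three D D quick three quick => fox three that D quick three quick   [D ::= that]
fox three that D quick three quick => fox three that that quick three quick   [D ::= that]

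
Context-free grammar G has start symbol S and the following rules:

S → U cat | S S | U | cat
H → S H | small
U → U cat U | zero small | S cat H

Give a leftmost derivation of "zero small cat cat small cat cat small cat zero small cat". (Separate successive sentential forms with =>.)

S => U cat   [S → U cat]
U cat => U cat U cat   [U → U cat U]
U cat U cat => S cat H cat U cat   [U → S cat H]
S cat H cat U cat => U cat cat H cat U cat   [S → U cat]
U cat cat H cat U cat => S cat H cat cat H cat U cat   [U → S cat H]
S cat H cat cat H cat U cat => U cat cat H cat cat H cat U cat   [S → U cat]
U cat cat H cat cat H cat U cat => zero small cat cat H cat cat H cat U cat   [U → zero small]
zero small cat cat H cat cat H cat U cat => zero small cat cat small cat cat H cat U cat   [H → small]
zero small cat cat small cat cat H cat U cat => zero small cat cat small cat cat small cat U cat   [H → small]
zero small cat cat small cat cat small cat U cat => zero small cat cat small cat cat small cat zero small cat   [U → zero small]

S => U cat => U cat U cat => S cat H cat U cat => U cat cat H cat U cat => S cat H cat cat H cat U cat => U cat cat H cat cat H cat U cat => zero small cat cat H cat cat H cat U cat => zero small cat cat small cat cat H cat U cat => zero small cat cat small cat cat small cat U cat => zero small cat cat small cat cat small cat zero small cat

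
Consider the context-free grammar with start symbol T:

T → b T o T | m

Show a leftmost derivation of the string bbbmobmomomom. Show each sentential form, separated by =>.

T=>bToT=>bbToToT=>bbbToToToT=>bbbmoToToT=>bbbmobToToToT=>bbbmobmoToToT=>bbbmobmomoToT=>bbbmobmomomoT=>bbbmobmomomom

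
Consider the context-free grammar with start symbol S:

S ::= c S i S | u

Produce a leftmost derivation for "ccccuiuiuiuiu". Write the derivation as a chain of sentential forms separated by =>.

S=>cSiS=>ccSiSiS=>cccSiSiSiS=>ccccSiSiSiSiS=>ccccuiSiSiSiS=>ccccuiuiSiSiS=>ccccuiuiuiSiS=>ccccuiuiuiuiS=>ccccuiuiuiuiu

S => cSiS   [S ::= c S i S]
cSiS => ccSiSiS   [S ::= c S i S]
ccSiSiS => cccSiSiSiS   [S ::= c S i S]
cccSiSiSiS => ccccSiSiSiSiS   [S ::= c S i S]
ccccSiSiSiSiS => ccccuiSiSiSiS   [S ::= u]
ccccuiSiSiSiS => ccccuiuiSiSiS   [S ::= u]
ccccuiuiSiSiS => ccccuiuiuiSiS   [S ::= u]
ccccuiuiuiSiS => ccccuiuiuiuiS   [S ::= u]
ccccuiuiuiuiS => ccccuiuiuiuiu   [S ::= u]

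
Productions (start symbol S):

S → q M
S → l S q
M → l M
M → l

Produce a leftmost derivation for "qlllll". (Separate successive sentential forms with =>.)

S => qM => qlM => qllM => qlllM => qllllM => qlllll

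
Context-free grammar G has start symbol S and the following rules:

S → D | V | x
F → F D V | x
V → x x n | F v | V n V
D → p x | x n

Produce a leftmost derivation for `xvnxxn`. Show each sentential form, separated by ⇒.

S ⇒ V   [S → V]
V ⇒ VnV   [V → V n V]
VnV ⇒ FvnV   [V → F v]
FvnV ⇒ xvnV   [F → x]
xvnV ⇒ xvnxxn   [V → x x n]

S ⇒ V ⇒ VnV ⇒ FvnV ⇒ xvnV ⇒ xvnxxn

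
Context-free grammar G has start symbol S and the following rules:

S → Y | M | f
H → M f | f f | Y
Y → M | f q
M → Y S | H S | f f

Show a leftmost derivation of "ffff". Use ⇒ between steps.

S ⇒ M ⇒ YS ⇒ MS ⇒ ffS ⇒ ffM ⇒ ffff

S ⇒ M   [S → M]
M ⇒ YS   [M → Y S]
YS ⇒ MS   [Y → M]
MS ⇒ ffS   [M → f f]
ffS ⇒ ffM   [S → M]
ffM ⇒ ffff   [M → f f]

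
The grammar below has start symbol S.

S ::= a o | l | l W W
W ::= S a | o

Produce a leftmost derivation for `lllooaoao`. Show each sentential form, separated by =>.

S => lWW => lSaW => llWWaW => llSaWaW => lllWWaWaW => llloWaWaW => lllooaWaW => lllooaoaW => lllooaoao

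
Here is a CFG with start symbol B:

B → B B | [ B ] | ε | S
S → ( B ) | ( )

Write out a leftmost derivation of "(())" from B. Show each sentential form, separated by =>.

B=>BB=>BBB=>SBB=>(B)BB=>(S)BB=>((B))BB=>(())BB=>(())B=>(())

B => BB   [B → B B]
BB => BBB   [B → B B]
BBB => SBB   [B → S]
SBB => (B)BB   [S → ( B )]
(B)BB => (S)BB   [B → S]
(S)BB => ((B))BB   [S → ( B )]
((B))BB => (())BB   [B → ε]
(())BB => (())B   [B → ε]
(())B => (())   [B → ε]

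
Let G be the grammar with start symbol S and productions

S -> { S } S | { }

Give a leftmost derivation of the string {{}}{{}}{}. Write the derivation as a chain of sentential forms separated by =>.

S=>{S}S=>{{}}S=>{{}}{S}S=>{{}}{{}}S=>{{}}{{}}{}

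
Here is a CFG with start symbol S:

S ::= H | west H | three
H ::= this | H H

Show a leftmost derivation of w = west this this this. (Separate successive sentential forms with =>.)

S => west H => west H H => west H H H => west this H H => west this this H => west this this this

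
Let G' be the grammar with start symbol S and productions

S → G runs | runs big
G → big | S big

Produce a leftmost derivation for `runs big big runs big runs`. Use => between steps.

S => G runs => S big runs => G runs big runs => S big runs big runs => runs big big runs big runs

S => G runs   [S → G runs]
G runs => S big runs   [G → S big]
S big runs => G runs big runs   [S → G runs]
G runs big runs => S big runs big runs   [G → S big]
S big runs big runs => runs big big runs big runs   [S → runs big]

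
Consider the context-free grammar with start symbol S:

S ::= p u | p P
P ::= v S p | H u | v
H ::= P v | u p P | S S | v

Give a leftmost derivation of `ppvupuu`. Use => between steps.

S => pP   [S ::= p P]
pP => pHu   [P ::= H u]
pHu => pSSu   [H ::= S S]
pSSu => ppPSu   [S ::= p P]
ppPSu => ppHuSu   [P ::= H u]
ppHuSu => ppvuSu   [H ::= v]
ppvuSu => ppvupuu   [S ::= p u]

S => pP => pHu => pSSu => ppPSu => ppHuSu => ppvuSu => ppvupuu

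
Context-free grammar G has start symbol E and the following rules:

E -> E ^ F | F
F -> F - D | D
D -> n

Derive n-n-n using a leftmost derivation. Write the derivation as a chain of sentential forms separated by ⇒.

E ⇒ F ⇒ F-D ⇒ F-D-D ⇒ D-D-D ⇒ n-D-D ⇒ n-n-D ⇒ n-n-n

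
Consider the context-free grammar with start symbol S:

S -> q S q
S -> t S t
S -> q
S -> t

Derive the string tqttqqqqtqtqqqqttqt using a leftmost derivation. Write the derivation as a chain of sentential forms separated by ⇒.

S⇒tSt⇒tqSqt⇒tqtStqt⇒tqttSttqt⇒tqttqSqttqt⇒tqttqqSqqttqt⇒tqttqqqSqqqttqt⇒tqttqqqqSqqqqttqt⇒tqttqqqqtStqqqqttqt⇒tqttqqqqtqtqqqqttqt

S ⇒ tSt   [S -> t S t]
tSt ⇒ tqSqt   [S -> q S q]
tqSqt ⇒ tqtStqt   [S -> t S t]
tqtStqt ⇒ tqttSttqt   [S -> t S t]
tqttSttqt ⇒ tqttqSqttqt   [S -> q S q]
tqttqSqttqt ⇒ tqttqqSqqttqt   [S -> q S q]
tqttqqSqqttqt ⇒ tqttqqqSqqqttqt   [S -> q S q]
tqttqqqSqqqttqt ⇒ tqttqqqqSqqqqttqt   [S -> q S q]
tqttqqqqSqqqqttqt ⇒ tqttqqqqtStqqqqttqt   [S -> t S t]
tqttqqqqtStqqqqttqt ⇒ tqttqqqqtqtqqqqttqt   [S -> q]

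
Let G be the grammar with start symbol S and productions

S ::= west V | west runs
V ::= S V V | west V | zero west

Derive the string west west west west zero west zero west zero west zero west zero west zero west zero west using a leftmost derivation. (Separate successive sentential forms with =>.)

S => west V   [S ::= west V]
west V => west S V V   [V ::= S V V]
west S V V => west west V V V   [S ::= west V]
west west V V V => west west S V V V V   [V ::= S V V]
west west S V V V V => west west west V V V V V   [S ::= west V]
west west west V V V V V => west west west S V V V V V V   [V ::= S V V]
west west west S V V V V V V => west west west west V V V V V V V   [S ::= west V]
west west west west V V V V V V V => west west west west zero west V V V V V V   [V ::= zero west]
west west west west zero west V V V V V V => west west west west zero west zero west V V V V V   [V ::= zero west]
west west west west zero west zero west V V V V V => west west west west zero west zero west zero west V V V V   [V ::= zero west]
west west west west zero west zero west zero west V V V V => west west west west zero west zero west zero west zero west V V V   [V ::= zero west]
west west west west zero west zero west zero west zero west V V V => west west west west zero west zero west zero west zero west zero west V V   [V ::= zero west]
west west west west zero west zero west zero west zero west zero west V V => west west west west zero west zero west zero west zero west zero west zero west V   [V ::= zero west]
west west west west zero west zero west zero west zero west zero west zero west V => west west west west zero west zero west zero west zero west zero west zero west zero west   [V ::= zero west]

S => west V => west S V V => west west V V V => west west S V V V V => west west west V V V V V => west west west S V V V V V V => west west west west V V V V V V V => west west west west zero west V V V V V V => west west west west zero west zero west V V V V V => west west west west zero west zero west zero west V V V V => west west west west zero west zero west zero west zero west V V V => west west west west zero west zero west zero west zero west zero west V V => west west west west zero west zero west zero west zero west zero west zero west V => west west west west zero west zero west zero west zero west zero west zero west zero west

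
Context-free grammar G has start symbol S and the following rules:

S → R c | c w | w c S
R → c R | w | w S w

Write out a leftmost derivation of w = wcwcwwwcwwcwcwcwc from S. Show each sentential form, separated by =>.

S => wcS => wcwcS => wcwcRc => wcwcwSwc => wcwcwRcwc => wcwcwwSwcwc => wcwcwwwcSwcwc => wcwcwwwcRcwcwc => wcwcwwwcwSwcwcwc => wcwcwwwcwRcwcwcwc => wcwcwwwcwwcwcwcwc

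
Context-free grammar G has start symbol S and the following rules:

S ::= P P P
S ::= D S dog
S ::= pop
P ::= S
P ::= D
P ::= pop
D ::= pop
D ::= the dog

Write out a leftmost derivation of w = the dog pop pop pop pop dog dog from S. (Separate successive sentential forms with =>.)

S => D S dog => the dog S dog => the dog D S dog dog => the dog pop S dog dog => the dog pop P P P dog dog => the dog pop D P P dog dog => the dog pop pop P P dog dog => the dog pop pop S P dog dog => the dog pop pop pop P dog dog => the dog pop pop pop S dog dog => the dog pop pop pop pop dog dog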